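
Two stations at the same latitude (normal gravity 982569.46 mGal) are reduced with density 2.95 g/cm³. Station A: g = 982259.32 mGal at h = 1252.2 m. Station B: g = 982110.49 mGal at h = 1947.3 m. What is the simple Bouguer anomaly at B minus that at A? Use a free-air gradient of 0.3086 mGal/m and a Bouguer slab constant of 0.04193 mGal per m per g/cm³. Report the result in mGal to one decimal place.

Δg_SB(A) = 982259.32 − 982569.46 + 0.3086×1252.2 − 0.04193×2.95×1252.2 = -78.60 mGal
Δg_SB(B) = 982110.49 − 982569.46 + 0.3086×1947.3 − 0.04193×2.95×1947.3 = -98.90 mGal
Difference = -98.90 − (-78.60) = -20.30 mGal

-20.3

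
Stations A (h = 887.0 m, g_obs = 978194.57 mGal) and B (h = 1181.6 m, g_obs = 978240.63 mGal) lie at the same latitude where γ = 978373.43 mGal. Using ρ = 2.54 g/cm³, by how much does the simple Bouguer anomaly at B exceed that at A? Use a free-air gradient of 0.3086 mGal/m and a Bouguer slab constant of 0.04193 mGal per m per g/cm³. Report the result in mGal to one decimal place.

105.6

Δg_SB(A) = 978194.57 − 978373.43 + 0.3086×887.0 − 0.04193×2.54×887.0 = 0.40 mGal
Δg_SB(B) = 978240.63 − 978373.43 + 0.3086×1181.6 − 0.04193×2.54×1181.6 = 106.00 mGal
Difference = 106.00 − (0.40) = 105.60 mGal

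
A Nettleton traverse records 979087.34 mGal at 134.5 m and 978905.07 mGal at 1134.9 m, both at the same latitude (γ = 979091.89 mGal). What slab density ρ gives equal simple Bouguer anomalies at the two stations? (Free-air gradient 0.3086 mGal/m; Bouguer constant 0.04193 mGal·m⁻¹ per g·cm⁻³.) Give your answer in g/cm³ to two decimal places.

3.01

Δg_obs = 978905.07 − 979087.34 = -182.27 mGal over Δh = 1134.9 − 134.5 = 1000.4 m
Equal Bouguer anomalies ⇒ Δg_obs + (0.3086 − 0.04193ρ)·Δh = 0
0.3086 − 0.04193ρ = −Δg_obs/Δh = 0.18220
ρ = (0.3086 − 0.18220) / 0.04193 = 3.01 g/cm³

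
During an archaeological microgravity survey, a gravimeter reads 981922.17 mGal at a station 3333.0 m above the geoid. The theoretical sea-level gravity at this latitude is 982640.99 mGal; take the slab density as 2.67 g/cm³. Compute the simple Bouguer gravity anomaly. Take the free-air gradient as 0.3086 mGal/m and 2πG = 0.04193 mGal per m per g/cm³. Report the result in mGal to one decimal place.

Free-air correction = 0.3086 × 3333.0 = 1028.56 mGal
Free-air anomaly = 981922.17 − 982640.99 + (1028.56) = 309.74 mGal
Bouguer slab correction = 0.04193 × 2.67 × 3333.0 = 373.14 mGal
Simple Bouguer anomaly = 309.74 − (373.14) = -63.40 mGal

-63.4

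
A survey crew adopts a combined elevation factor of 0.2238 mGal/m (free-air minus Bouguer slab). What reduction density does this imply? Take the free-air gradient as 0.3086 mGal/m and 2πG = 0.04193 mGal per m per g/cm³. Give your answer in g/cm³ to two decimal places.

0.2238 = 0.3086 − 0.04193 × ρ
ρ = (0.3086 − 0.2238) / 0.04193 = 2.02 g/cm³

2.02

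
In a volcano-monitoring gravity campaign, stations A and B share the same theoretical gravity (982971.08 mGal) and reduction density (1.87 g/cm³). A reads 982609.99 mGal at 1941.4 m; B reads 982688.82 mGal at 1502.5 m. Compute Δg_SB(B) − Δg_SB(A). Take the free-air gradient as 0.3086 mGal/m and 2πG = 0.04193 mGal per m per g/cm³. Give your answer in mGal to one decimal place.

-22.2

Δg_SB(A) = 982609.99 − 982971.08 + 0.3086×1941.4 − 0.04193×1.87×1941.4 = 85.80 mGal
Δg_SB(B) = 982688.82 − 982971.08 + 0.3086×1502.5 − 0.04193×1.87×1502.5 = 63.60 mGal
Difference = 63.60 − (85.80) = -22.20 mGal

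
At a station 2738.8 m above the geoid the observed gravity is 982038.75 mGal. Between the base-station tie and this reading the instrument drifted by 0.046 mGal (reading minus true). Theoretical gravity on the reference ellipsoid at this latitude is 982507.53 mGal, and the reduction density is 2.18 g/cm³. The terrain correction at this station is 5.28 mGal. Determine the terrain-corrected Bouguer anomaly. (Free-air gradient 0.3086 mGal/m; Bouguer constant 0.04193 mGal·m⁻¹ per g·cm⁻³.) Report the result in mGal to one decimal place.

131.3

Drift-corrected reading = 982038.75 − (0.046) = 982038.704 mGal
Free-air correction = 0.3086 × 2738.8 = 845.19 mGal
Free-air anomaly = 982038.704 − 982507.53 + (845.19) = 376.364 mGal
Bouguer slab correction = 0.04193 × 2.18 × 2738.8 = 250.35 mGal
Simple Bouguer anomaly = 376.364 − (250.35) = 126.014 mGal
Complete Bouguer anomaly = 126.014 + 5.28 = 131.294 mGal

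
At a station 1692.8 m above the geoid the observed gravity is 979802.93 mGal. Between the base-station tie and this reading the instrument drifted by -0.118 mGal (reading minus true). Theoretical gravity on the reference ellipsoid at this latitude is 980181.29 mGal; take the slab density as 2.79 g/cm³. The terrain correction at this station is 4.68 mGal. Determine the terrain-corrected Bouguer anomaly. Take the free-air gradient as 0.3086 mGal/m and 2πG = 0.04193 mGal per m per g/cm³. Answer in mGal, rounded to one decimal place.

-49.2

Drift-corrected reading = 979802.93 − (-0.118) = 979803.048 mGal
Free-air correction = 0.3086 × 1692.8 = 522.40 mGal
Free-air anomaly = 979803.048 − 980181.29 + (522.40) = 144.158 mGal
Bouguer slab correction = 0.04193 × 2.79 × 1692.8 = 198.03 mGal
Simple Bouguer anomaly = 144.158 − (198.03) = -53.872 mGal
Complete Bouguer anomaly = -53.872 + 4.68 = -49.192 mGal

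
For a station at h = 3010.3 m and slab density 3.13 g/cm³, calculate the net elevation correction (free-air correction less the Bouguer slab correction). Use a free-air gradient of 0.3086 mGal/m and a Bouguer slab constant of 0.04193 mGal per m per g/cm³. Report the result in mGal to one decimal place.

Combined gradient = 0.3086 − 0.04193 × 3.13 = 0.1773591 mGal/m
Combined elevation correction = 0.1773591 × 3010.3 = 533.9 mGal

533.9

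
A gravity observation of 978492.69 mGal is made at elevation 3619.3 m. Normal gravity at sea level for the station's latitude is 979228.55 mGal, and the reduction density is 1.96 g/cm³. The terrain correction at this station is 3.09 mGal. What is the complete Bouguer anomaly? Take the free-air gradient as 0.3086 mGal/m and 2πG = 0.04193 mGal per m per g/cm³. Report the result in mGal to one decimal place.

Free-air correction = 0.3086 × 3619.3 = 1116.92 mGal
Free-air anomaly = 978492.69 − 979228.55 + (1116.92) = 381.06 mGal
Bouguer slab correction = 0.04193 × 1.96 × 3619.3 = 297.44 mGal
Simple Bouguer anomaly = 381.06 − (297.44) = 83.62 mGal
Complete Bouguer anomaly = 83.62 + 3.09 = 86.71 mGal

86.7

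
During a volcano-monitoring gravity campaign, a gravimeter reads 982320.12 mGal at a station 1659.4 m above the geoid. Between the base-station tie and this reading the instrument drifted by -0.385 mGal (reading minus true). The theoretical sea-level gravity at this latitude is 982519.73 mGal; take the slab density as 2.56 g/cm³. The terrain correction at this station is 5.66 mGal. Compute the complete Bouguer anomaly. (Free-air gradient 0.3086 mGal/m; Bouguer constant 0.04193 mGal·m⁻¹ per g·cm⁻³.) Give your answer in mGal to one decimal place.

Drift-corrected reading = 982320.12 − (-0.385) = 982320.505 mGal
Free-air correction = 0.3086 × 1659.4 = 512.09 mGal
Free-air anomaly = 982320.505 − 982519.73 + (512.09) = 312.865 mGal
Bouguer slab correction = 0.04193 × 2.56 × 1659.4 = 178.12 mGal
Simple Bouguer anomaly = 312.865 − (178.12) = 134.745 mGal
Complete Bouguer anomaly = 134.745 + 5.66 = 140.405 mGal

140.4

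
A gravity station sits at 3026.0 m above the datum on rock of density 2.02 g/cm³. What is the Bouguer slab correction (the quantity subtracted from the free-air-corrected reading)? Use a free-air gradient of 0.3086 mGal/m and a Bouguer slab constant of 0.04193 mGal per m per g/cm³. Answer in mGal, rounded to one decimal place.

256.3

Bouguer slab correction = 0.04193 × 2.02 × 3026.0 = 256.3 mGal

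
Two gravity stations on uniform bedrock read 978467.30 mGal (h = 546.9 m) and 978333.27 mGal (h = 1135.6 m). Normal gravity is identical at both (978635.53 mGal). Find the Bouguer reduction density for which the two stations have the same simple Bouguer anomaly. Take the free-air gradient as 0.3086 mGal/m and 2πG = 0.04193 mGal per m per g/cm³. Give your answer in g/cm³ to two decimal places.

Δg_obs = 978333.27 − 978467.30 = -134.03 mGal over Δh = 1135.6 − 546.9 = 588.7 m
Equal Bouguer anomalies ⇒ Δg_obs + (0.3086 − 0.04193ρ)·Δh = 0
0.3086 − 0.04193ρ = −Δg_obs/Δh = 0.22767
ρ = (0.3086 − 0.22767) / 0.04193 = 1.93 g/cm³

1.93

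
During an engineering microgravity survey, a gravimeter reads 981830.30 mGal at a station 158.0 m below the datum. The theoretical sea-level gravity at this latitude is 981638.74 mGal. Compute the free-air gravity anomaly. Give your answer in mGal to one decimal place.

142.8

Free-air correction = 0.3086 × -158.0 = -48.76 mGal
Free-air anomaly = 981830.30 − 981638.74 + (-48.76) = 142.80 mGal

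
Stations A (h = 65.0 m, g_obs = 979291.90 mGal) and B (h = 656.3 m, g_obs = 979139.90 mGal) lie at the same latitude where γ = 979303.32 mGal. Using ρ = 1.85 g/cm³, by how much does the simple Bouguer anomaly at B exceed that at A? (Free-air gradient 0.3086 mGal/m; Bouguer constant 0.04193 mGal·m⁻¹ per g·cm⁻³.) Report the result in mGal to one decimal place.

Δg_SB(A) = 979291.90 − 979303.32 + 0.3086×65.0 − 0.04193×1.85×65.0 = 3.60 mGal
Δg_SB(B) = 979139.90 − 979303.32 + 0.3086×656.3 − 0.04193×1.85×656.3 = -11.80 mGal
Difference = -11.80 − (3.60) = -15.40 mGal

-15.4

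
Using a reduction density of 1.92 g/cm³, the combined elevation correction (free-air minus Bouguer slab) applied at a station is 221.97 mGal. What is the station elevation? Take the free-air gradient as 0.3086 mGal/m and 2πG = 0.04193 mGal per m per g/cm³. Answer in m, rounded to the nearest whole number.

973

Combined gradient = 0.3086 − 0.04193 × 1.92 = 0.2280944 mGal/m
h = 221.97 / 0.2280944 = 973.15 m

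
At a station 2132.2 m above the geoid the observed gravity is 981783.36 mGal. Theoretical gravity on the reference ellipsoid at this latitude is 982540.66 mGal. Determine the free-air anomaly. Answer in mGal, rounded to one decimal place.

Free-air correction = 0.3086 × 2132.2 = 658.00 mGal
Free-air anomaly = 981783.36 − 982540.66 + (658.00) = -99.30 mGal

-99.3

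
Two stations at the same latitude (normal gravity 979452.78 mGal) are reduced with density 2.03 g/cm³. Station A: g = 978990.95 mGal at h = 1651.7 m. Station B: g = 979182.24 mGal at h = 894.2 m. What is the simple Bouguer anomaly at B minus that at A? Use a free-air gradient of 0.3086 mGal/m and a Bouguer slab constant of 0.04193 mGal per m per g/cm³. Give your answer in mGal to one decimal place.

Δg_SB(A) = 978990.95 − 979452.78 + 0.3086×1651.7 − 0.04193×2.03×1651.7 = -92.70 mGal
Δg_SB(B) = 979182.24 − 979452.78 + 0.3086×894.2 − 0.04193×2.03×894.2 = -70.70 mGal
Difference = -70.70 − (-92.70) = 22.00 mGal

22.0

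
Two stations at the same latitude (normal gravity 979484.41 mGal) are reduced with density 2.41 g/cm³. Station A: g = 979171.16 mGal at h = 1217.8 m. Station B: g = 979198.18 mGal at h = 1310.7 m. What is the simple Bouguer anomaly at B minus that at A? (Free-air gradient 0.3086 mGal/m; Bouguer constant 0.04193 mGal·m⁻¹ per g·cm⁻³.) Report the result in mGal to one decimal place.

Δg_SB(A) = 979171.16 − 979484.41 + 0.3086×1217.8 − 0.04193×2.41×1217.8 = -60.50 mGal
Δg_SB(B) = 979198.18 − 979484.41 + 0.3086×1310.7 − 0.04193×2.41×1310.7 = -14.20 mGal
Difference = -14.20 − (-60.50) = 46.30 mGal

46.3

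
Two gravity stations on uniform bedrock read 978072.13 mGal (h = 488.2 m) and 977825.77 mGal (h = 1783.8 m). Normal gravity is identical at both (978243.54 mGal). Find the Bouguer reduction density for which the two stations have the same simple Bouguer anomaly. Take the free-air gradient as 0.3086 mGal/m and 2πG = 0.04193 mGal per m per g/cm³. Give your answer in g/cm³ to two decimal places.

Δg_obs = 977825.77 − 978072.13 = -246.36 mGal over Δh = 1783.8 − 488.2 = 1295.6 m
Equal Bouguer anomalies ⇒ Δg_obs + (0.3086 − 0.04193ρ)·Δh = 0
0.3086 − 0.04193ρ = −Δg_obs/Δh = 0.19015
ρ = (0.3086 − 0.19015) / 0.04193 = 2.82 g/cm³

2.82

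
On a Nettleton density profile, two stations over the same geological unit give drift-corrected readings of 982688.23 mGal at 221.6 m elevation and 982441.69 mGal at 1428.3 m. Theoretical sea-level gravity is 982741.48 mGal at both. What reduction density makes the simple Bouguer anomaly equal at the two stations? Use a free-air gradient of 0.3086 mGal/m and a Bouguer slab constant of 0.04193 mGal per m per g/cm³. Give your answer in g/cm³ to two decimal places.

2.49

Δg_obs = 982441.69 − 982688.23 = -246.54 mGal over Δh = 1428.3 − 221.6 = 1206.7 m
Equal Bouguer anomalies ⇒ Δg_obs + (0.3086 − 0.04193ρ)·Δh = 0
0.3086 − 0.04193ρ = −Δg_obs/Δh = 0.20431
ρ = (0.3086 − 0.20431) / 0.04193 = 2.49 g/cm³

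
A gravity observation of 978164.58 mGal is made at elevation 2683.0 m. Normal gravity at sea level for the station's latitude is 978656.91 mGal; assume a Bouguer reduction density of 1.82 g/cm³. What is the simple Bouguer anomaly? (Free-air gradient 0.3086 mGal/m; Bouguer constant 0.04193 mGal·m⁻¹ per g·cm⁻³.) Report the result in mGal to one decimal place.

130.9

Free-air correction = 0.3086 × 2683.0 = 827.97 mGal
Free-air anomaly = 978164.58 − 978656.91 + (827.97) = 335.64 mGal
Bouguer slab correction = 0.04193 × 1.82 × 2683.0 = 204.75 mGal
Simple Bouguer anomaly = 335.64 − (204.75) = 130.89 mGal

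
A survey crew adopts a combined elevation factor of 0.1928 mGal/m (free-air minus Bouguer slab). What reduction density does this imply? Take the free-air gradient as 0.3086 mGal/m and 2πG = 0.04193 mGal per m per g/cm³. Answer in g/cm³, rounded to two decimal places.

0.1928 = 0.3086 − 0.04193 × ρ
ρ = (0.3086 − 0.1928) / 0.04193 = 2.76 g/cm³

2.76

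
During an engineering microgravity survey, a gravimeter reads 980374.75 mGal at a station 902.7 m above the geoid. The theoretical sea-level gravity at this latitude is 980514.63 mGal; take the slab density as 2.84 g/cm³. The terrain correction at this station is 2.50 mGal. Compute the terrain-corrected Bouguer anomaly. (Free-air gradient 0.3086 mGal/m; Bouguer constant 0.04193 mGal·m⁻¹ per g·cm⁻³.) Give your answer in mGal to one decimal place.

33.7

Free-air correction = 0.3086 × 902.7 = 278.57 mGal
Free-air anomaly = 980374.75 − 980514.63 + (278.57) = 138.69 mGal
Bouguer slab correction = 0.04193 × 2.84 × 902.7 = 107.49 mGal
Simple Bouguer anomaly = 138.69 − (107.49) = 31.20 mGal
Complete Bouguer anomaly = 31.20 + 2.50 = 33.70 mGal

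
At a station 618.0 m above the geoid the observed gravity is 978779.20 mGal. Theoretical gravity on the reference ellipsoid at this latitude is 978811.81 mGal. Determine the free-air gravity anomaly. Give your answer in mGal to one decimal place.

158.1

Free-air correction = 0.3086 × 618.0 = 190.71 mGal
Free-air anomaly = 978779.20 − 978811.81 + (190.71) = 158.10 mGal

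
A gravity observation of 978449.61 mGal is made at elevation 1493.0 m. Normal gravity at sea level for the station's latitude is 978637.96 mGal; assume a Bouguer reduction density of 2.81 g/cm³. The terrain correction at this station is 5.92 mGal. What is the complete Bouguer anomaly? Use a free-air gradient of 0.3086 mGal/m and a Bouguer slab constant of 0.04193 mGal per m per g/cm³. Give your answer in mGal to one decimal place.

102.4

Free-air correction = 0.3086 × 1493.0 = 460.74 mGal
Free-air anomaly = 978449.61 − 978637.96 + (460.74) = 272.39 mGal
Bouguer slab correction = 0.04193 × 2.81 × 1493.0 = 175.91 mGal
Simple Bouguer anomaly = 272.39 − (175.91) = 96.48 mGal
Complete Bouguer anomaly = 96.48 + 5.92 = 102.40 mGal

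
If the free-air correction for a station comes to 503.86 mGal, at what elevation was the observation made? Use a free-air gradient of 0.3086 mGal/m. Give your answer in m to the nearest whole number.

h = 503.86 / 0.3086 = 1632.73 m

1633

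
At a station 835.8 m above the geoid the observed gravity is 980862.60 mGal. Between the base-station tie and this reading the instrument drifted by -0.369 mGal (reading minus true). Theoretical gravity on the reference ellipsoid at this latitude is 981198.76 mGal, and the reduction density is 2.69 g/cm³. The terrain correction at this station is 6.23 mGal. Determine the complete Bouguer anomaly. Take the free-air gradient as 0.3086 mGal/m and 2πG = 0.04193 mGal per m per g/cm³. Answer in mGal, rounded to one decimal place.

Drift-corrected reading = 980862.60 − (-0.369) = 980862.969 mGal
Free-air correction = 0.3086 × 835.8 = 257.93 mGal
Free-air anomaly = 980862.969 − 981198.76 + (257.93) = -77.861 mGal
Bouguer slab correction = 0.04193 × 2.69 × 835.8 = 94.27 mGal
Simple Bouguer anomaly = -77.861 − (94.27) = -172.131 mGal
Complete Bouguer anomaly = -172.131 + 6.23 = -165.901 mGal

-165.9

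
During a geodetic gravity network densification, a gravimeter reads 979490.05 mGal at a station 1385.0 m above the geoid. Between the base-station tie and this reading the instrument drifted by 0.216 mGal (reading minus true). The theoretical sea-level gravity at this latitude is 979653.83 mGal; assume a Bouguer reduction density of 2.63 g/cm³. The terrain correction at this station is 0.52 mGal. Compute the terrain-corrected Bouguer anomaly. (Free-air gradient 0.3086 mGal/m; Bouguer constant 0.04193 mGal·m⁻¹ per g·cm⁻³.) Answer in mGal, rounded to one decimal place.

Drift-corrected reading = 979490.05 − (0.216) = 979489.834 mGal
Free-air correction = 0.3086 × 1385.0 = 427.41 mGal
Free-air anomaly = 979489.834 − 979653.83 + (427.41) = 263.414 mGal
Bouguer slab correction = 0.04193 × 2.63 × 1385.0 = 152.73 mGal
Simple Bouguer anomaly = 263.414 − (152.73) = 110.684 mGal
Complete Bouguer anomaly = 110.684 + 0.52 = 111.204 mGal

111.2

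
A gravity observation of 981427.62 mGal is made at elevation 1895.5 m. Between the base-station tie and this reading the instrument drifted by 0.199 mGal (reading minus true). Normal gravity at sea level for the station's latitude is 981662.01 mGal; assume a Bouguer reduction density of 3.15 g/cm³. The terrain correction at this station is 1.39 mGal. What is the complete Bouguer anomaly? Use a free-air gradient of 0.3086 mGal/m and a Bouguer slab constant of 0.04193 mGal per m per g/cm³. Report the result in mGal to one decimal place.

Drift-corrected reading = 981427.62 − (0.199) = 981427.421 mGal
Free-air correction = 0.3086 × 1895.5 = 584.95 mGal
Free-air anomaly = 981427.421 − 981662.01 + (584.95) = 350.361 mGal
Bouguer slab correction = 0.04193 × 3.15 × 1895.5 = 250.36 mGal
Simple Bouguer anomaly = 350.361 − (250.36) = 100.001 mGal
Complete Bouguer anomaly = 100.001 + 1.39 = 101.391 mGal

101.4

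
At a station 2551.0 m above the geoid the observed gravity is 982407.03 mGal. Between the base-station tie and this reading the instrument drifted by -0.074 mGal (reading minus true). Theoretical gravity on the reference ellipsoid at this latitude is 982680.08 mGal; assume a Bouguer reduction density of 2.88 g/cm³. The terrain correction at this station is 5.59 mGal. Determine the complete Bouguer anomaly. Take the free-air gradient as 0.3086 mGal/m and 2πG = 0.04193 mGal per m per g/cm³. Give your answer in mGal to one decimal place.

Drift-corrected reading = 982407.03 − (-0.074) = 982407.104 mGal
Free-air correction = 0.3086 × 2551.0 = 787.24 mGal
Free-air anomaly = 982407.104 − 982680.08 + (787.24) = 514.264 mGal
Bouguer slab correction = 0.04193 × 2.88 × 2551.0 = 308.05 mGal
Simple Bouguer anomaly = 514.264 − (308.05) = 206.214 mGal
Complete Bouguer anomaly = 206.214 + 5.59 = 211.804 mGal

211.8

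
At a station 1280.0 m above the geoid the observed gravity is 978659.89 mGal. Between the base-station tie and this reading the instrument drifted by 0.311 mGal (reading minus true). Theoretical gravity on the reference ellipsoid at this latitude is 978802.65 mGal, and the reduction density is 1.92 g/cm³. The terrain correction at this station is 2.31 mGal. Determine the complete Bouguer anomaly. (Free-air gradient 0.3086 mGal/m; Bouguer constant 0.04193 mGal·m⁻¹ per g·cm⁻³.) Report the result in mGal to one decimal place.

Drift-corrected reading = 978659.89 − (0.311) = 978659.579 mGal
Free-air correction = 0.3086 × 1280.0 = 395.01 mGal
Free-air anomaly = 978659.579 − 978802.65 + (395.01) = 251.939 mGal
Bouguer slab correction = 0.04193 × 1.92 × 1280.0 = 103.05 mGal
Simple Bouguer anomaly = 251.939 − (103.05) = 148.889 mGal
Complete Bouguer anomaly = 148.889 + 2.31 = 151.199 mGal

151.2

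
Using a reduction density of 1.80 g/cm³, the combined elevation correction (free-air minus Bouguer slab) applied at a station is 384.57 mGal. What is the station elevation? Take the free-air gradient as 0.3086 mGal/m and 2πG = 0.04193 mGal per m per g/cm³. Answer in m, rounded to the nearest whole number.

1650

Combined gradient = 0.3086 − 0.04193 × 1.80 = 0.2331260 mGal/m
h = 384.57 / 0.2331260 = 1649.62 m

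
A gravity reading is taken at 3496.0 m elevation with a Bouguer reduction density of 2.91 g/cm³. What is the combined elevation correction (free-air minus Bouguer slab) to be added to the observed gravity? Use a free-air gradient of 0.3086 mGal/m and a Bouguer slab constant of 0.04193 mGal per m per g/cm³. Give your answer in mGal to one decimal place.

Combined gradient = 0.3086 − 0.04193 × 2.91 = 0.1865837 mGal/m
Combined elevation correction = 0.1865837 × 3496.0 = 652.3 mGal

652.3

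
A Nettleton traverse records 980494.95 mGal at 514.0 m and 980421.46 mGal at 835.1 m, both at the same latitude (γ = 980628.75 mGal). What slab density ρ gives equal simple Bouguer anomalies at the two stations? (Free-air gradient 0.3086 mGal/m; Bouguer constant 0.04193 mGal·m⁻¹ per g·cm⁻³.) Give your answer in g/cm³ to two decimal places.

Δg_obs = 980421.46 − 980494.95 = -73.49 mGal over Δh = 835.1 − 514.0 = 321.1 m
Equal Bouguer anomalies ⇒ Δg_obs + (0.3086 − 0.04193ρ)·Δh = 0
0.3086 − 0.04193ρ = −Δg_obs/Δh = 0.22887
ρ = (0.3086 − 0.22887) / 0.04193 = 1.90 g/cm³

1.90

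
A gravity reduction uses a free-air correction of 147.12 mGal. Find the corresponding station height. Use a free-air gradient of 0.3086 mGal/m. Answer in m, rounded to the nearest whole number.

h = 147.12 / 0.3086 = 476.73 m

477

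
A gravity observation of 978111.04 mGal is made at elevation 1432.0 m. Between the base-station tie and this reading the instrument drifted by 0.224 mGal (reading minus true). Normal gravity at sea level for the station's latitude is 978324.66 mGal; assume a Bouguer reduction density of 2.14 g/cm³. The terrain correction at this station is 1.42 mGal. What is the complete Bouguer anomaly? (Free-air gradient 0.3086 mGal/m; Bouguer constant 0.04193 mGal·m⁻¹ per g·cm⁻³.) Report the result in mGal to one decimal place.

101.0

Drift-corrected reading = 978111.04 − (0.224) = 978110.816 mGal
Free-air correction = 0.3086 × 1432.0 = 441.92 mGal
Free-air anomaly = 978110.816 − 978324.66 + (441.92) = 228.076 mGal
Bouguer slab correction = 0.04193 × 2.14 × 1432.0 = 128.49 mGal
Simple Bouguer anomaly = 228.076 − (128.49) = 99.586 mGal
Complete Bouguer anomaly = 99.586 + 1.42 = 101.006 mGal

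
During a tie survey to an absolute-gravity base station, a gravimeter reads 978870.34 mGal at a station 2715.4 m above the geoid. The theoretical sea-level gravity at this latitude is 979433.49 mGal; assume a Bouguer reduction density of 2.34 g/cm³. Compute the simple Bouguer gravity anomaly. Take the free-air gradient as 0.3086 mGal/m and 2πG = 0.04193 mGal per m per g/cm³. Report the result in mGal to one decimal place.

8.4

Free-air correction = 0.3086 × 2715.4 = 837.97 mGal
Free-air anomaly = 978870.34 − 979433.49 + (837.97) = 274.82 mGal
Bouguer slab correction = 0.04193 × 2.34 × 2715.4 = 266.42 mGal
Simple Bouguer anomaly = 274.82 − (266.42) = 8.40 mGal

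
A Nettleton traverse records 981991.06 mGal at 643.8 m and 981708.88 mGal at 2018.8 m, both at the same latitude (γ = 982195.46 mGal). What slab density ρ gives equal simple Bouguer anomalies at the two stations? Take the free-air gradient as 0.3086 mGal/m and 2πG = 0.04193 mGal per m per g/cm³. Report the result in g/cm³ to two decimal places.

Δg_obs = 981708.88 − 981991.06 = -282.18 mGal over Δh = 2018.8 − 643.8 = 1375.0 m
Equal Bouguer anomalies ⇒ Δg_obs + (0.3086 − 0.04193ρ)·Δh = 0
0.3086 − 0.04193ρ = −Δg_obs/Δh = 0.20522
ρ = (0.3086 − 0.20522) / 0.04193 = 2.47 g/cm³

2.47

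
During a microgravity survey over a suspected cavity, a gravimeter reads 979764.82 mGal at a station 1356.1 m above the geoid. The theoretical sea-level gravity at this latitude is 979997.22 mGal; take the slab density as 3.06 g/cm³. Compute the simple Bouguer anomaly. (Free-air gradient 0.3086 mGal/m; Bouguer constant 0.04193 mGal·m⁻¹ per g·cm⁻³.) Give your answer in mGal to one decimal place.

Free-air correction = 0.3086 × 1356.1 = 418.49 mGal
Free-air anomaly = 979764.82 − 979997.22 + (418.49) = 186.09 mGal
Bouguer slab correction = 0.04193 × 3.06 × 1356.1 = 174.00 mGal
Simple Bouguer anomaly = 186.09 − (174.00) = 12.09 mGal

12.1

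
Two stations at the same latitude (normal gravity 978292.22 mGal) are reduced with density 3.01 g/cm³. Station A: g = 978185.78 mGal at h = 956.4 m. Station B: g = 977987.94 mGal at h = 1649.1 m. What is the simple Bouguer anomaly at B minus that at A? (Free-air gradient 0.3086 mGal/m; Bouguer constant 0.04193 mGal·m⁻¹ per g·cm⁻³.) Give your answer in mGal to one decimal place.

Δg_SB(A) = 978185.78 − 978292.22 + 0.3086×956.4 − 0.04193×3.01×956.4 = 68.00 mGal
Δg_SB(B) = 977987.94 − 978292.22 + 0.3086×1649.1 − 0.04193×3.01×1649.1 = -3.50 mGal
Difference = -3.50 − (68.00) = -71.50 mGal

-71.5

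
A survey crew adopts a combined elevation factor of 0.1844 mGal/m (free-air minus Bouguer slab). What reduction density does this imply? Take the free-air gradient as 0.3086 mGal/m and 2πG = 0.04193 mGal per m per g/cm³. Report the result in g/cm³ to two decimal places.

0.1844 = 0.3086 − 0.04193 × ρ
ρ = (0.3086 − 0.1844) / 0.04193 = 2.96 g/cm³

2.96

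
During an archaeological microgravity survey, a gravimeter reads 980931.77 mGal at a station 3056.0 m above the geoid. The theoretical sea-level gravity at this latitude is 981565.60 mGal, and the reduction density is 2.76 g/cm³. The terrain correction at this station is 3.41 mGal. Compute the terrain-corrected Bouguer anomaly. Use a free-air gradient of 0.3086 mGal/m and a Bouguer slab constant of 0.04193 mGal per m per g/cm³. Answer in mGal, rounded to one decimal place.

Free-air correction = 0.3086 × 3056.0 = 943.08 mGal
Free-air anomaly = 980931.77 − 981565.60 + (943.08) = 309.25 mGal
Bouguer slab correction = 0.04193 × 2.76 × 3056.0 = 353.66 mGal
Simple Bouguer anomaly = 309.25 − (353.66) = -44.41 mGal
Complete Bouguer anomaly = -44.41 + 3.41 = -41.00 mGal

-41.0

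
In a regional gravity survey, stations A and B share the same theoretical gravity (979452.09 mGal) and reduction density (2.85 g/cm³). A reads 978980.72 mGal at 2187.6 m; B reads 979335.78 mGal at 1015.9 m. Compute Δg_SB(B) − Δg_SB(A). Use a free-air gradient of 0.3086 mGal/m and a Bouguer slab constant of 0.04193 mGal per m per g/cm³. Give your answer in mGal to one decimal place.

133.5

Δg_SB(A) = 978980.72 − 979452.09 + 0.3086×2187.6 − 0.04193×2.85×2187.6 = -57.70 mGal
Δg_SB(B) = 979335.78 − 979452.09 + 0.3086×1015.9 − 0.04193×2.85×1015.9 = 75.80 mGal
Difference = 75.80 − (-57.70) = 133.50 mGal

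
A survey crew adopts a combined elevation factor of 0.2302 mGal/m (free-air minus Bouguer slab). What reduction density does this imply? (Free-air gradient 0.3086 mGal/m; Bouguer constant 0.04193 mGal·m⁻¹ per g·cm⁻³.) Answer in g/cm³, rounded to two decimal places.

0.2302 = 0.3086 − 0.04193 × ρ
ρ = (0.3086 − 0.2302) / 0.04193 = 1.87 g/cm³

1.87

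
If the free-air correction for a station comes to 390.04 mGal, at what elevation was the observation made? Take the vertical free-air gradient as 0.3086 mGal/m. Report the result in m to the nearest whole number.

1264

h = 390.04 / 0.3086 = 1263.90 m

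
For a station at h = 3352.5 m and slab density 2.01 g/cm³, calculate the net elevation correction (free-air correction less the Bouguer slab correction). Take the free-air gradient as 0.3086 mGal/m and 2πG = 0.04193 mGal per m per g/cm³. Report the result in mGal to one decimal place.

752.0

Combined gradient = 0.3086 − 0.04193 × 2.01 = 0.2243207 mGal/m
Combined elevation correction = 0.2243207 × 3352.5 = 752.0 mGal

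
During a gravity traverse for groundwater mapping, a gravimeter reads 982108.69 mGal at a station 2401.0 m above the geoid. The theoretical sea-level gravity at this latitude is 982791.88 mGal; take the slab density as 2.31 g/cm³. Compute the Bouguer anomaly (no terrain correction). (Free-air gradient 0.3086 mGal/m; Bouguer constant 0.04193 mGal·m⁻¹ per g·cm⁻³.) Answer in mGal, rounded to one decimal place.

Free-air correction = 0.3086 × 2401.0 = 740.95 mGal
Free-air anomaly = 982108.69 − 982791.88 + (740.95) = 57.76 mGal
Bouguer slab correction = 0.04193 × 2.31 × 2401.0 = 232.56 mGal
Simple Bouguer anomaly = 57.76 − (232.56) = -174.80 mGal

-174.8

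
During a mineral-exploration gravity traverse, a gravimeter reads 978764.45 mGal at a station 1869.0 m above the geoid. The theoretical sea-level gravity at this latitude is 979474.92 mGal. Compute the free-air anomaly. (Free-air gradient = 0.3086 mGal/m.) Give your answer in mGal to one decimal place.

Free-air correction = 0.3086 × 1869.0 = 576.77 mGal
Free-air anomaly = 978764.45 − 979474.92 + (576.77) = -133.70 mGal

-133.7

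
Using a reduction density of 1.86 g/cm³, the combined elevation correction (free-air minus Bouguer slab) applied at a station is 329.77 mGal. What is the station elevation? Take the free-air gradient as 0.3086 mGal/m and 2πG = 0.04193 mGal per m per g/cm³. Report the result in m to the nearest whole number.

Combined gradient = 0.3086 − 0.04193 × 1.86 = 0.2306102 mGal/m
h = 329.77 / 0.2306102 = 1429.99 m

1430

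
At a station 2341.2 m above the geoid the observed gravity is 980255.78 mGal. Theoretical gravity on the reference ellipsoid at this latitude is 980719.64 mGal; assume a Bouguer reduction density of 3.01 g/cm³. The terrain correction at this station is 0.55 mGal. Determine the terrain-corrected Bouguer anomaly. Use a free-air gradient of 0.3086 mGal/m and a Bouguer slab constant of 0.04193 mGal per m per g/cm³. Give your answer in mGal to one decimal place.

-36.3

Free-air correction = 0.3086 × 2341.2 = 722.49 mGal
Free-air anomaly = 980255.78 − 980719.64 + (722.49) = 258.63 mGal
Bouguer slab correction = 0.04193 × 3.01 × 2341.2 = 295.48 mGal
Simple Bouguer anomaly = 258.63 − (295.48) = -36.85 mGal
Complete Bouguer anomaly = -36.85 + 0.55 = -36.30 mGal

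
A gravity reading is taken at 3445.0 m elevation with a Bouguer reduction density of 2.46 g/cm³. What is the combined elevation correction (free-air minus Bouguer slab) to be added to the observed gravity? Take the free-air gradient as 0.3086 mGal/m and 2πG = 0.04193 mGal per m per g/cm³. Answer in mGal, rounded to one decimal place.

707.8

Combined gradient = 0.3086 − 0.04193 × 2.46 = 0.2054522 mGal/m
Combined elevation correction = 0.2054522 × 3445.0 = 707.8 mGal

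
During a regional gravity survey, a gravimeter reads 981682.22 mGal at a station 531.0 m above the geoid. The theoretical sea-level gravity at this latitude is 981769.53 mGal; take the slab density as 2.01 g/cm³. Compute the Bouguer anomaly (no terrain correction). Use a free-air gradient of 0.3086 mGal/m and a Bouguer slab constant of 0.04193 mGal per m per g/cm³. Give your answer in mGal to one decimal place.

31.8

Free-air correction = 0.3086 × 531.0 = 163.87 mGal
Free-air anomaly = 981682.22 − 981769.53 + (163.87) = 76.56 mGal
Bouguer slab correction = 0.04193 × 2.01 × 531.0 = 44.75 mGal
Simple Bouguer anomaly = 76.56 − (44.75) = 31.81 mGal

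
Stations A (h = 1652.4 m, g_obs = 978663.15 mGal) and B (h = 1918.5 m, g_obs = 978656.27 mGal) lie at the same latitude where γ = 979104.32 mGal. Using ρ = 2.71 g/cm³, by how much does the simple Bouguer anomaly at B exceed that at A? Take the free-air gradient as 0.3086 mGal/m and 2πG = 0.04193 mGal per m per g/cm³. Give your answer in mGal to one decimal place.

Δg_SB(A) = 978663.15 − 979104.32 + 0.3086×1652.4 − 0.04193×2.71×1652.4 = -119.00 mGal
Δg_SB(B) = 978656.27 − 979104.32 + 0.3086×1918.5 − 0.04193×2.71×1918.5 = -74.00 mGal
Difference = -74.00 − (-119.00) = 45.00 mGal

45.0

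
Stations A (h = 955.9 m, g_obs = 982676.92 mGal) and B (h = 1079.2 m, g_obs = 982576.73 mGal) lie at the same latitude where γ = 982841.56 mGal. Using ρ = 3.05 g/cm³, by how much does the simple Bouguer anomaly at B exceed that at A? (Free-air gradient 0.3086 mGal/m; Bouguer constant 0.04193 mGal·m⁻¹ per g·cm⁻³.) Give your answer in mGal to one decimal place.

Δg_SB(A) = 982676.92 − 982841.56 + 0.3086×955.9 − 0.04193×3.05×955.9 = 8.10 mGal
Δg_SB(B) = 982576.73 − 982841.56 + 0.3086×1079.2 − 0.04193×3.05×1079.2 = -69.80 mGal
Difference = -69.80 − (8.10) = -77.90 mGal

-77.9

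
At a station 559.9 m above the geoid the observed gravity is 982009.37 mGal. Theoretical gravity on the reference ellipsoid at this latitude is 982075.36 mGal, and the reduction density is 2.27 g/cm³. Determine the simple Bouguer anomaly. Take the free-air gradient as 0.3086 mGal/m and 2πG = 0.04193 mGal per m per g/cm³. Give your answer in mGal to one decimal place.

53.5

Free-air correction = 0.3086 × 559.9 = 172.79 mGal
Free-air anomaly = 982009.37 − 982075.36 + (172.79) = 106.80 mGal
Bouguer slab correction = 0.04193 × 2.27 × 559.9 = 53.29 mGal
Simple Bouguer anomaly = 106.80 − (53.29) = 53.51 mGal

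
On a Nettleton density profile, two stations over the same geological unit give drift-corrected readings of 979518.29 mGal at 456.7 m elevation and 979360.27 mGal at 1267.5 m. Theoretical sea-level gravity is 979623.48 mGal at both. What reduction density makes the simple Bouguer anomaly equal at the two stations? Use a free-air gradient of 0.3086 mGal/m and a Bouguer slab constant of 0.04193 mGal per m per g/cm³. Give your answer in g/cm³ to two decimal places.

Δg_obs = 979360.27 − 979518.29 = -158.02 mGal over Δh = 1267.5 − 456.7 = 810.8 m
Equal Bouguer anomalies ⇒ Δg_obs + (0.3086 − 0.04193ρ)·Δh = 0
0.3086 − 0.04193ρ = −Δg_obs/Δh = 0.19489
ρ = (0.3086 − 0.19489) / 0.04193 = 2.71 g/cm³

2.71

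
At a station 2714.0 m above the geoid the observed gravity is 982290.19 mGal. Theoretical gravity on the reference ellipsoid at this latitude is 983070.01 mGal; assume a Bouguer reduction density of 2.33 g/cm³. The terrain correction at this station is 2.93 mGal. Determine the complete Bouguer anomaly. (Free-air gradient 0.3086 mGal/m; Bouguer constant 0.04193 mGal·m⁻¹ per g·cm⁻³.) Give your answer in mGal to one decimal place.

Free-air correction = 0.3086 × 2714.0 = 837.54 mGal
Free-air anomaly = 982290.19 − 983070.01 + (837.54) = 57.72 mGal
Bouguer slab correction = 0.04193 × 2.33 × 2714.0 = 265.15 mGal
Simple Bouguer anomaly = 57.72 − (265.15) = -207.43 mGal
Complete Bouguer anomaly = -207.43 + 2.93 = -204.50 mGal

-204.5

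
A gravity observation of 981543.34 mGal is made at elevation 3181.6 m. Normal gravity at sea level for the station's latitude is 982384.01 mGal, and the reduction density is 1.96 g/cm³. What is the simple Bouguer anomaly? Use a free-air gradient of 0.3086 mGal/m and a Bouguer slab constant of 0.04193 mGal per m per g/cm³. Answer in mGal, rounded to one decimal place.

Free-air correction = 0.3086 × 3181.6 = 981.84 mGal
Free-air anomaly = 981543.34 − 982384.01 + (981.84) = 141.17 mGal
Bouguer slab correction = 0.04193 × 1.96 × 3181.6 = 261.47 mGal
Simple Bouguer anomaly = 141.17 − (261.47) = -120.30 mGal

-120.3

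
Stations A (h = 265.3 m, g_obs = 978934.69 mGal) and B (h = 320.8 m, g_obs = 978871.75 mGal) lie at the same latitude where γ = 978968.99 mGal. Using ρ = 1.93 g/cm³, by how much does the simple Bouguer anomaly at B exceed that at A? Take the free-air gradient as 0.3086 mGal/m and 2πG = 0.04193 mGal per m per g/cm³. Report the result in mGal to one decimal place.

-50.3

Δg_SB(A) = 978934.69 − 978968.99 + 0.3086×265.3 − 0.04193×1.93×265.3 = 26.10 mGal
Δg_SB(B) = 978871.75 − 978968.99 + 0.3086×320.8 − 0.04193×1.93×320.8 = -24.20 mGal
Difference = -24.20 − (26.10) = -50.30 mGal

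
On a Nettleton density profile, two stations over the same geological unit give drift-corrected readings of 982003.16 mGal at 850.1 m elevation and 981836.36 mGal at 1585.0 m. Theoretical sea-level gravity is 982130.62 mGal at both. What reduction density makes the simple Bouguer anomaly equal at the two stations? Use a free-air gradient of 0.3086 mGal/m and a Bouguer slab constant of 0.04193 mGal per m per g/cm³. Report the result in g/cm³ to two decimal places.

Δg_obs = 981836.36 − 982003.16 = -166.80 mGal over Δh = 1585.0 − 850.1 = 734.9 m
Equal Bouguer anomalies ⇒ Δg_obs + (0.3086 − 0.04193ρ)·Δh = 0
0.3086 − 0.04193ρ = −Δg_obs/Δh = 0.22697
ρ = (0.3086 − 0.22697) / 0.04193 = 1.95 g/cm³

1.95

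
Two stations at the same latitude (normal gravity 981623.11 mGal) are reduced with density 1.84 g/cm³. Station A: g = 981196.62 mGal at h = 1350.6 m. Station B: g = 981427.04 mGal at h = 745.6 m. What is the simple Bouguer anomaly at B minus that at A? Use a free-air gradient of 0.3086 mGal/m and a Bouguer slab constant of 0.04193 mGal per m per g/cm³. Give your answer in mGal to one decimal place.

Δg_SB(A) = 981196.62 − 981623.11 + 0.3086×1350.6 − 0.04193×1.84×1350.6 = -113.90 mGal
Δg_SB(B) = 981427.04 − 981623.11 + 0.3086×745.6 − 0.04193×1.84×745.6 = -23.50 mGal
Difference = -23.50 − (-113.90) = 90.40 mGal

90.4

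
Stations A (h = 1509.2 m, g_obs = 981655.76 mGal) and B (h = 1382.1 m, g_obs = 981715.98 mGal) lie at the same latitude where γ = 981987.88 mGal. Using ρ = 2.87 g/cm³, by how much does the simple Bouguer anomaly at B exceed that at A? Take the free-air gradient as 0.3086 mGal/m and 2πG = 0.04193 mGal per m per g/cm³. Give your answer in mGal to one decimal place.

36.3

Δg_SB(A) = 981655.76 − 981987.88 + 0.3086×1509.2 − 0.04193×2.87×1509.2 = -48.00 mGal
Δg_SB(B) = 981715.98 − 981987.88 + 0.3086×1382.1 − 0.04193×2.87×1382.1 = -11.70 mGal
Difference = -11.70 − (-48.00) = 36.30 mGal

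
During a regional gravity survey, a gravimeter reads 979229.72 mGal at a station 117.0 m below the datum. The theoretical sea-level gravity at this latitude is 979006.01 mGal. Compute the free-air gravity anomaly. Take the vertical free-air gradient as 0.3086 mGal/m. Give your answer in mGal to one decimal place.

Free-air correction = 0.3086 × -117.0 = -36.11 mGal
Free-air anomaly = 979229.72 − 979006.01 + (-36.11) = 187.60 mGal

187.6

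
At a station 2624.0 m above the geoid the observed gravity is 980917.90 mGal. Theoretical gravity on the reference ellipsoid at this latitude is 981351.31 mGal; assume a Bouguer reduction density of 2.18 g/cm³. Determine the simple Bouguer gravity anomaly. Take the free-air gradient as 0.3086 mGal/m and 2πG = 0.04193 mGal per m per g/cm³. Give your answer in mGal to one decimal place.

136.5

Free-air correction = 0.3086 × 2624.0 = 809.77 mGal
Free-air anomaly = 980917.90 − 981351.31 + (809.77) = 376.36 mGal
Bouguer slab correction = 0.04193 × 2.18 × 2624.0 = 239.85 mGal
Simple Bouguer anomaly = 376.36 − (239.85) = 136.51 mGal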